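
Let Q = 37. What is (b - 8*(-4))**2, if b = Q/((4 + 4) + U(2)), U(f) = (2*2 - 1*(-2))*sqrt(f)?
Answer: 12521/8 - 555*sqrt(2)/2 ≈ 1172.7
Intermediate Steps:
U(f) = 6*sqrt(f) (U(f) = (4 + 2)*sqrt(f) = 6*sqrt(f))
b = 37/(8 + 6*sqrt(2)) (b = 37/((4 + 4) + 6*sqrt(2)) = 37/(8 + 6*sqrt(2)) ≈ 2.2444)
(b - 8*(-4))**2 = ((-37 + 111*sqrt(2)/4) - 8*(-4))**2 = ((-37 + 111*sqrt(2)/4) + 32)**2 = (-5 + 111*sqrt(2)/4)**2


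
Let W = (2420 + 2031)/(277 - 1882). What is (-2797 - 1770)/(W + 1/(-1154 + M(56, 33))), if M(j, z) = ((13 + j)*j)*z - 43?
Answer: 61726224735/37481764 ≈ 1646.8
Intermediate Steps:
W = -4451/1605 (W = 4451/(-1605) = 4451*(-1/1605) = -4451/1605 ≈ -2.7732)
M(j, z) = -43 + j*z*(13 + j) (M(j, z) = (j*(13 + j))*z - 43 = j*z*(13 + j) - 43 = -43 + j*z*(13 + j))
(-2797 - 1770)/(W + 1/(-1154 + M(56, 33))) = (-2797 - 1770)/(-4451/1605 + 1/(-1154 + (-43 + 33*56² + 13*56*33))) = -4567/(-4451/1605 + 1/(-1154 + (-43 + 33*3136 + 24024))) = -4567/(-4451/1605 + 1/(-1154 + (-43 + 103488 + 24024))) = -4567/(-4451/1605 + 1/(-1154 + 127469)) = -4567/(-4451/1605 + 1/126315) = -4567/(-37481764/13515705) = -4567*(-13515705/37481764) = 61726224735/37481764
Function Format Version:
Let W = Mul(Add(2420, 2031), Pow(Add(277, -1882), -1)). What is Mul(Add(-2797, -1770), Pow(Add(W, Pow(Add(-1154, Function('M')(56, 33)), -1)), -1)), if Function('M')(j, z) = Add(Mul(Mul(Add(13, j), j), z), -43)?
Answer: Rational(61726224735, 37481764) ≈ 1646.8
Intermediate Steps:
W = Rational(-4451, 1605) (W = Mul(4451, Pow(-1605, -1)) = Mul(4451, Rational(-1, 1605)) = Rational(-4451, 1605) ≈ -2.7732)
Function('M')(j, z) = Add(-43, Mul(j, z, Add(13, j))) (Function('M')(j, z) = Add(Mul(Mul(j, Add(13, j)), z), -43) = Add(Mul(j, z, Add(13, j)), -43) = Add(-43, Mul(j, z, Add(13, j))))
Mul(Add(-2797, -1770), Pow(Add(W, Pow(Add(-1154, Function('M')(56, 33)), -1)), -1)) = Mul(Add(-2797, -1770), Pow(Add(Rational(-4451, 1605), Pow(Add(-1154, Add(-43, Mul(33, Pow(56, 2)), Mul(13, 56, 33))), -1)), -1)) = Mul(-4567, Pow(Add(Rational(-4451, 1605), Pow(Add(-1154, Add(-43, Mul(33, 3136), 24024)), -1)), -1)) = Mul(-4567, Pow(Add(Rational(-4451, 1605), Pow(Add(-1154, Add(-43, 103488, 24024)), -1)), -1)) = Mul(-4567, Pow(Add(Rational(-4451, 1605), Pow(Add(-1154, 127469), -1)), -1)) = Mul(-4567, Pow(Add(Rational(-4451, 1605), Pow(126315, -1)), -1)) = Mul(-4567, Pow(Add(Rational(-4451, 1605), Rational(1, 126315)), -1)) = Mul(-4567, Pow(Rational(-37481764, 13515705), -1)) = Mul(-4567, Rational(-13515705, 37481764)) = Rational(61726224735, 37481764)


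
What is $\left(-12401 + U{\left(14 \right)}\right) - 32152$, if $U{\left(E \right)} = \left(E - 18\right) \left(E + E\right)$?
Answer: $-44665$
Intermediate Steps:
$U{\left(E \right)} = 2 E \left(-18 + E\right)$ ($U{\left(E \right)} = \left(-18 + E\right) 2 E = 2 E \left(-18 + E\right)$)
$\left(-12401 + U{\left(14 \right)}\right) - 32152 = \left(-12401 + 2 \cdot 14 \left(-18 + 14\right)\right) - 32152 = \left(-12401 + 2 \cdot 14 \left(-4\right)\right) - 32152 = \left(-12401 - 112\right) - 32152 = -12513 - 32152 = -44665$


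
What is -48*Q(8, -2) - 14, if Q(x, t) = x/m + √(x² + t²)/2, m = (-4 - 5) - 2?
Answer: 230/11 - 48*√17 ≈ -177.00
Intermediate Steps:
m = -11 (m = -9 - 2 = -11)
Q(x, t) = √(t² + x²)/2 - x/11 (Q(x, t) = x/(-11) + √(x² + t²)/2 = x*(-1/11) + √(t² + x²)*(½) = -x/11 + √(t² + x²)/2 = √(t² + x²)/2 - x/11)
-48*Q(8, -2) - 14 = -48*(√((-2)² + 8²)/2 - 1/11*8) - 14 = -48*(√(4 + 64)/2 - 8/11) - 14 = -48*(√68/2 - 8/11) - 14 = -48*((2*√17)/2 - 8/11) - 14 = -48*(√17 - 8/11) - 14 = -48*(-8/11 + √17) - 14 = (384/11 - 48*√17) - 14 = 230/11 - 48*√17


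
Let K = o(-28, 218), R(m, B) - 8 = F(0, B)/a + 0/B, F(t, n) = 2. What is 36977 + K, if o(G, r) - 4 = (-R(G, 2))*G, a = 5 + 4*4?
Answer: 111623/3 ≈ 37208.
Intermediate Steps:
a = 21 (a = 5 + 16 = 21)
R(m, B) = 170/21 (R(m, B) = 8 + (2/21 + 0/B) = 8 + (2*(1/21) + 0) = 8 + (2/21 + 0) = 8 + 2/21 = 170/21)
o(G, r) = 4 - 170*G/21 (o(G, r) = 4 + (-1*170/21)*G = 4 - 170*G/21)
K = 692/3 (K = 4 - 170/21*(-28) = 4 + 680/3 = 692/3 ≈ 230.67)
36977 + K = 36977 + 692/3 = 111623/3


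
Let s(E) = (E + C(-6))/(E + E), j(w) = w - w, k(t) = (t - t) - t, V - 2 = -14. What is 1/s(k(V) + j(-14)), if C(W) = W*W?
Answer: ½ ≈ 0.50000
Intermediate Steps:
V = -12 (V = 2 - 14 = -12)
C(W) = W²
k(t) = -t (k(t) = 0 - t = -t)
j(w) = 0
s(E) = (36 + E)/(2*E) (s(E) = (E + (-6)²)/(E + E) = (E + 36)/((2*E)) = (36 + E)*(1/(2*E)) = (36 + E)/(2*E))
1/s(k(V) + j(-14)) = 1/((36 + (-1*(-12) + 0))/(2*(-1*(-12) + 0))) = 1/((36 + (12 + 0))/(2*(12 + 0))) = 1/((½)*(36 + 12)/12) = 1/((½)*(1/12)*48) = 1/2 = ½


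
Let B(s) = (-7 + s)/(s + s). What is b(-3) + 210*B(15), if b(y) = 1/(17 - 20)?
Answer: 167/3 ≈ 55.667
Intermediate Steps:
b(y) = -1/3 (b(y) = 1/(-3) = -1/3)
B(s) = (-7 + s)/(2*s) (B(s) = (-7 + s)/((2*s)) = (-7 + s)*(1/(2*s)) = (-7 + s)/(2*s))
b(-3) + 210*B(15) = -1/3 + 210*((1/2)*(-7 + 15)/15) = -1/3 + 210*((1/2)*(1/15)*8) = -1/3 + 210*(4/15) = -1/3 + 56 = 167/3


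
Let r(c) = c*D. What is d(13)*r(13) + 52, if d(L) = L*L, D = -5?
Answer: -10933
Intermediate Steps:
d(L) = L²
r(c) = -5*c (r(c) = c*(-5) = -5*c)
d(13)*r(13) + 52 = 13²*(-5*13) + 52 = 169*(-65) + 52 = -10985 + 52 = -10933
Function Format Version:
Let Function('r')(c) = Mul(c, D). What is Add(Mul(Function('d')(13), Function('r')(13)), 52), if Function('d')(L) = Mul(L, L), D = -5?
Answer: -10933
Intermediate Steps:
Function('d')(L) = Pow(L, 2)
Function('r')(c) = Mul(-5, c) (Function('r')(c) = Mul(c, -5) = Mul(-5, c))
Add(Mul(Function('d')(13), Function('r')(13)), 52) = Add(Mul(Pow(13, 2), Mul(-5, 13)), 52) = Add(Mul(169, -65), 52) = Add(-10985, 52) = -10933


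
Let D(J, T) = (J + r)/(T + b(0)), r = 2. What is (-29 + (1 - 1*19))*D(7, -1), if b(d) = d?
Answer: 423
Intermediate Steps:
D(J, T) = (2 + J)/T (D(J, T) = (J + 2)/(T + 0) = (2 + J)/T)
(-29 + (1 - 1*19))*D(7, -1) = (-29 + (1 - 1*19))*((2 + 7)/(-1)) = (-29 + (1 - 19))*(-1*9) = (-29 - 18)*(-9) = -47*(-9) = 423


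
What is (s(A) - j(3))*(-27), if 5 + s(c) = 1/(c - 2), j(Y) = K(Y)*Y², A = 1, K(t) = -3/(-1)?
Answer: 891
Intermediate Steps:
K(t) = 3 (K(t) = -3*(-1) = 3)
j(Y) = 3*Y²
s(c) = -5 + 1/(-2 + c) (s(c) = -5 + 1/(c - 2) = -5 + 1/(-2 + c))
(s(A) - j(3))*(-27) = ((11 - 5*1)/(-2 + 1) - 3*3²)*(-27) = ((11 - 5)/(-1) - 3*9)*(-27) = (-1*6 - 1*27)*(-27) = (-6 - 27)*(-27) = -33*(-27) = 891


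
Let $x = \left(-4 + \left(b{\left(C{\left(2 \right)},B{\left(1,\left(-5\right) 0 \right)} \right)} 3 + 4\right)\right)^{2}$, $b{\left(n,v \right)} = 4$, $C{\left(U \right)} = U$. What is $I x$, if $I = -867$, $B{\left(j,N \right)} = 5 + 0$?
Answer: $-124848$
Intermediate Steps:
$B{\left(j,N \right)} = 5$
$x = 144$ ($x = \left(-4 + \left(4 \cdot 3 + 4\right)\right)^{2} = \left(-4 + \left(12 + 4\right)\right)^{2} = \left(-4 + 16\right)^{2} = 12^{2} = 144$)
$I x = \left(-867\right) 144 = -124848$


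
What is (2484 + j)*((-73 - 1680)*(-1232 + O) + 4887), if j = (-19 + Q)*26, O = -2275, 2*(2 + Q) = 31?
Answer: 14403372378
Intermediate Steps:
Q = 27/2 (Q = -2 + (½)*31 = -2 + 31/2 = 27/2 ≈ 13.500)
j = -143 (j = (-19 + 27/2)*26 = -11/2*26 = -143)
(2484 + j)*((-73 - 1680)*(-1232 + O) + 4887) = (2484 - 143)*((-73 - 1680)*(-1232 - 2275) + 4887) = 2341*(-1753*(-3507) + 4887) = 2341*(6147771 + 4887) = 2341*6152658 = 14403372378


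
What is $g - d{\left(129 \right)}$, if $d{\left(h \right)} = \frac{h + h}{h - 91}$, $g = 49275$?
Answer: $\frac{936096}{19} \approx 49268.0$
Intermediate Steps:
$d{\left(h \right)} = \frac{2 h}{-91 + h}$
$g - d{\left(129 \right)} = 49275 - 2 \cdot 129 \frac{1}{-91 + 129} = 49275 - 2 \cdot 129 \cdot \frac{1}{38} = 49275 - \frac{129}{19} = \frac{936096}{19}$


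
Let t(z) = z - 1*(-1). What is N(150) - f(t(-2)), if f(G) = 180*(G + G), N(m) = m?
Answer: 510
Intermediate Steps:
t(z) = 1 + z (t(z) = z + 1 = 1 + z)
f(G) = 360*G (f(G) = 180*(2*G) = 360*G)
N(150) - f(t(-2)) = 150 - 360*(1 - 2) = 150 - 360*(-1) = 150 - 1*(-360) = 150 + 360 = 510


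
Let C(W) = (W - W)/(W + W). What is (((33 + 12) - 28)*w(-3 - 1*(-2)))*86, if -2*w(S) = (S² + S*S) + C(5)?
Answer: -1462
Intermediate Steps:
C(W) = 0 (C(W) = 0/((2*W)) = 0*(1/(2*W)) = 0)
w(S) = -S² (w(S) = -((S² + S*S) + 0)/2 = -((S² + S²) + 0)/2 = -(2*S² + 0)/2 = -S²)
(((33 + 12) - 28)*w(-3 - 1*(-2)))*86 = (((33 + 12) - 28)*(-(-3 - 1*(-2))²))*86 = ((45 - 28)*(-(-3 + 2)²))*86 = (17*(-1*(-1)²))*86 = (17*(-1*1))*86 = (17*(-1))*86 = -17*86 = -1462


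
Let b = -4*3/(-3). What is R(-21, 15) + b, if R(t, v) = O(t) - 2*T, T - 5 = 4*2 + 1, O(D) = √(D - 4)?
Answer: -24 + 5*I ≈ -24.0 + 5.0*I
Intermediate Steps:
O(D) = √(-4 + D)
b = 4 (b = -12*(-⅓) = 4)
T = 14 (T = 5 + (4*2 + 1) = 5 + (8 + 1) = 5 + 9 = 14)
R(t, v) = -28 + √(-4 + t) (R(t, v) = √(-4 + t) - 2*14 = √(-4 + t) - 28 = -28 + √(-4 + t))
R(-21, 15) + b = (-28 + √(-4 - 21)) + 4 = (-28 + √(-25)) + 4 = (-28 + 5*I) + 4 = -24 + 5*I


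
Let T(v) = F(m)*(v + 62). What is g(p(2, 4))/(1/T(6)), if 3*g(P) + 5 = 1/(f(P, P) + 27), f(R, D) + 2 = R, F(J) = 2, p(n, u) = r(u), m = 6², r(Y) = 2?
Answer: -18224/81 ≈ -224.99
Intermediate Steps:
m = 36
p(n, u) = 2
f(R, D) = -2 + R
g(P) = -5/3 + 1/(3*(25 + P)) (g(P) = -5/3 + 1/(3*((-2 + P) + 27)) = -5/3 + 1/(3*(25 + P)))
T(v) = 124 + 2*v (T(v) = 2*(v + 62) = 2*(62 + v) = 124 + 2*v)
g(p(2, 4))/(1/T(6)) = ((-124 - 5*2)/(3*(25 + 2)))/(1/(124 + 2*6)) = ((⅓)*(-124 - 10)/27)/(1/(124 + 12)) = ((⅓)*(1/27)*(-134))/(1/136) = -134/(81*1/136) = -134/81*136 = -18224/81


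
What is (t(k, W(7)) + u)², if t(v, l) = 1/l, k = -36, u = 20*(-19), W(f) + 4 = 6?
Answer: 576081/4 ≈ 1.4402e+5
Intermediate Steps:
W(f) = 2 (W(f) = -4 + 6 = 2)
u = -380
(t(k, W(7)) + u)² = (1/2 - 380)² = (½ - 380)² = (-759/2)² = 576081/4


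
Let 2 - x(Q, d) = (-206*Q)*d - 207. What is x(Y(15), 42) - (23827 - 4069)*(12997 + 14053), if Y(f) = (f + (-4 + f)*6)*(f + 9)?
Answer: -517634203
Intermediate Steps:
Y(f) = (-24 + 7*f)*(9 + f) (Y(f) = (f + (-24 + 6*f))*(9 + f) = (-24 + 7*f)*(9 + f))
x(Q, d) = 209 + 206*Q*d (x(Q, d) = 2 - ((-206*Q)*d - 207) = 2 - (-206*Q*d - 207) = 2 - (-207 - 206*Q*d) = 2 + (207 + 206*Q*d) = 209 + 206*Q*d)
x(Y(15), 42) - (23827 - 4069)*(12997 + 14053) = (209 + 206*(-216 + 7*15**2 + 39*15)*42) - (23827 - 4069)*(12997 + 14053) = (209 + 206*(-216 + 7*225 + 585)*42) - 19758*27050 = (209 + 206*(-216 + 1575 + 585)*42) - 1*534453900 = (209 + 206*1944*42) - 534453900 = (209 + 16819488) - 534453900 = 16819697 - 534453900 = -517634203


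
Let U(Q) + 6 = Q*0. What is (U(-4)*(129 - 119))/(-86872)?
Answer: 15/21718 ≈ 0.00069067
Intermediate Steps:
U(Q) = -6 (U(Q) = -6 + Q*0 = -6 + 0 = -6)
(U(-4)*(129 - 119))/(-86872) = -6*(129 - 119)/(-86872) = -6*10*(-1/86872) = -60*(-1/86872) = 15/21718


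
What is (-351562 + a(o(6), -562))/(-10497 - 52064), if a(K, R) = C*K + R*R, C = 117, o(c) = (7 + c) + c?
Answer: 33495/62561 ≈ 0.53540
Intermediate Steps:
o(c) = 7 + 2*c
a(K, R) = R² + 117*K (a(K, R) = 117*K + R*R = 117*K + R² = R² + 117*K)
(-351562 + a(o(6), -562))/(-10497 - 52064) = (-351562 + ((-562)² + 117*(7 + 2*6)))/(-10497 - 52064) = (-351562 + (315844 + 117*(7 + 12)))/(-62561) = (-351562 + (315844 + 117*19))*(-1/62561) = (-351562 + (315844 + 2223))*(-1/62561) = (-351562 + 318067)*(-1/62561) = -33495*(-1/62561) = 33495/62561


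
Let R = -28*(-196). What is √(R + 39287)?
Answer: 15*√199 ≈ 211.60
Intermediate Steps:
R = 5488
√(R + 39287) = √(5488 + 39287) = √44775 = 15*√199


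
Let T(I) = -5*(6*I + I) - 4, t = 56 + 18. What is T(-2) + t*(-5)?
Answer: -304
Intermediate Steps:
t = 74
T(I) = -4 - 35*I (T(I) = -35*I - 4 = -4 - 35*I)
T(-2) + t*(-5) = (-4 - 35*(-2)) + 74*(-5) = (-4 + 70) - 370 = 66 - 370 = -304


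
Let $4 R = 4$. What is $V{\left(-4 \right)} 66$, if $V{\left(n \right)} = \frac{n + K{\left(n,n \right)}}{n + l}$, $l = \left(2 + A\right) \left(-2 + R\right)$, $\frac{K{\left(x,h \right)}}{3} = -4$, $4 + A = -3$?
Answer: $-1056$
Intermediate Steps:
$R = 1$ ($R = \frac{1}{4} \cdot 4 = 1$)
$A = -7$ ($A = -4 - 3 = -7$)
$K{\left(x,h \right)} = -12$ ($K{\left(x,h \right)} = 3 \left(-4\right) = -12$)
$l = 5$ ($l = \left(2 - 7\right) \left(-2 + 1\right) = \left(-5\right) \left(-1\right) = 5$)
$V{\left(n \right)} = \frac{-12 + n}{5 + n}$ ($V{\left(n \right)} = \frac{n - 12}{n + 5} = \frac{-12 + n}{5 + n}$)
$V{\left(-4 \right)} 66 = \frac{-12 - 4}{5 - 4} \cdot 66 = 1^{-1} \left(-16\right) 66 = 1 \left(-16\right) 66 = \left(-16\right) 66 = -1056$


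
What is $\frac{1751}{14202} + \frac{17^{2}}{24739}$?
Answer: $\frac{47422367}{351343278} \approx 0.13497$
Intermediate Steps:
$\frac{1751}{14202} + \frac{17^{2}}{24739} = 1751 \cdot \frac{1}{14202} + 289 \cdot \frac{1}{24739} = \frac{1751}{14202} + \frac{289}{24739} = \frac{47422367}{351343278}$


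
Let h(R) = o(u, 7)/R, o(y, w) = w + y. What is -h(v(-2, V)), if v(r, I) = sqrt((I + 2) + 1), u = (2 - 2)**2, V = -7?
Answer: 7*I/2 ≈ 3.5*I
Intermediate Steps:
u = 0 (u = 0**2 = 0)
v(r, I) = sqrt(3 + I) (v(r, I) = sqrt((2 + I) + 1) = sqrt(3 + I))
h(R) = 7/R (h(R) = (7 + 0)/R = 7/R)
-h(v(-2, V)) = -7/(sqrt(3 - 7)) = -7/(sqrt(-4)) = -7/(2*I) = -7*(-I/2) = -(-7)*I/2 = 7*I/2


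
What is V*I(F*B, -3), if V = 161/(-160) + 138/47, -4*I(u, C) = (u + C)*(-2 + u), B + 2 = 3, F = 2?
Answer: 0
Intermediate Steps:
B = 1 (B = -2 + 3 = 1)
I(u, C) = -(-2 + u)*(C + u)/4 (I(u, C) = -(u + C)*(-2 + u)/4 = -(C + u)*(-2 + u)/4 = -(-2 + u)*(C + u)/4)
V = 14513/7520 (V = 161*(-1/160) + 138*(1/47) = -161/160 + 138/47 = 14513/7520 ≈ 1.9299)
V*I(F*B, -3) = 14513*((½)*(-3) + (2*1)/2 - (2*1)²/4 - ¼*(-3)*2*1)/7520 = 14513*(-3/2 + (½)*2 - ¼*2² - ¼*(-3)*2)/7520 = 14513*(-3/2 + 1 - ¼*4 + 3/2)/7520 = 14513*(-3/2 + 1 - 1 + 3/2)/7520 = (14513/7520)*0 = 0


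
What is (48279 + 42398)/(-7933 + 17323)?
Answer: 90677/9390 ≈ 9.6568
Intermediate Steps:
(48279 + 42398)/(-7933 + 17323) = 90677/9390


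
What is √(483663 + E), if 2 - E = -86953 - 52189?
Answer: √622807 ≈ 789.18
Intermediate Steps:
E = 139144 (E = 2 - (-86953 - 52189) = 2 - 1*(-139142) = 2 + 139142 = 139144)
√(483663 + E) = √(483663 + 139144) = √622807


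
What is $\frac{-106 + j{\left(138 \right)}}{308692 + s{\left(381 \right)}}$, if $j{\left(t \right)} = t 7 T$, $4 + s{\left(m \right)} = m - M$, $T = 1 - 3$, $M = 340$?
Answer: $- \frac{2038}{308729} \approx -0.0066013$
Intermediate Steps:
$T = -2$
$s{\left(m \right)} = -344 + m$ ($s{\left(m \right)} = -4 + \left(m - 340\right) = -4 + \left(-340 + m\right) = -344 + m$)
$j{\left(t \right)} = - 14 t$ ($j{\left(t \right)} = t 7 \left(-2\right) = 7 t \left(-2\right) = - 14 t$)
$\frac{-106 + j{\left(138 \right)}}{308692 + s{\left(381 \right)}} = \frac{-106 - 1932}{308692 + \left(-344 + 381\right)} = \frac{-106 - 1932}{308692 + 37} = - \frac{2038}{308729}$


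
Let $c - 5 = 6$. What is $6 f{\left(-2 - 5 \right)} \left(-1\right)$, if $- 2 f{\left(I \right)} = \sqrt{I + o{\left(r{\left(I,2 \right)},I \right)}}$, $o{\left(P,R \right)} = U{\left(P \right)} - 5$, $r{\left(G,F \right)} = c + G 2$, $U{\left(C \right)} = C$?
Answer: $3 i \sqrt{15} \approx 11.619 i$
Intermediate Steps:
$c = 11$ ($c = 5 + 6 = 11$)
$r{\left(G,F \right)} = 11 + 2 G$ ($r{\left(G,F \right)} = 11 + G 2 = 11 + 2 G$)
$o{\left(P,R \right)} = -5 + P$ ($o{\left(P,R \right)} = P - 5 = -5 + P$)
$f{\left(I \right)} = - \frac{\sqrt{6 + 3 I}}{2}$ ($f{\left(I \right)} = - \frac{\sqrt{I + \left(-5 + \left(11 + 2 I\right)\right)}}{2} = - \frac{\sqrt{I + \left(6 + 2 I\right)}}{2} = - \frac{\sqrt{6 + 3 I}}{2}$)
$6 f{\left(-2 - 5 \right)} \left(-1\right) = 6 \left(- \frac{\sqrt{6 + 3 \left(-2 - 5\right)}}{2}\right) \left(-1\right) = 6 \left(- \frac{\sqrt{6 + 3 \left(-7\right)}}{2}\right) \left(-1\right) = 6 \left(- \frac{\sqrt{6 - 21}}{2}\right) \left(-1\right) = 6 \left(- \frac{\sqrt{-15}}{2}\right) \left(-1\right) = 6 \left(- \frac{i \sqrt{15}}{2}\right) \left(-1\right) = - 3 i \sqrt{15} \left(-1\right) = 3 i \sqrt{15}$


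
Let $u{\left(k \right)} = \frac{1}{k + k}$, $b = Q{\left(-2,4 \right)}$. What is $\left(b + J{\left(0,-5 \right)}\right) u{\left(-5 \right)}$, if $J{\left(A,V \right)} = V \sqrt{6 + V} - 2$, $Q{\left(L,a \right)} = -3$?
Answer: $1$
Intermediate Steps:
$b = -3$
$u{\left(k \right)} = \frac{1}{2 k}$
$J{\left(A,V \right)} = -2 + V \sqrt{6 + V}$
$\left(b + J{\left(0,-5 \right)}\right) u{\left(-5 \right)} = \left(-3 - \left(2 + 5 \sqrt{6 - 5}\right)\right) \frac{1}{2 \left(-5\right)} = \left(-3 - \left(2 + 5 \sqrt{1}\right)\right) \frac{1}{2} \left(- \frac{1}{5}\right) = \left(-3 - 7\right) \left(- \frac{1}{10}\right) = \left(-10\right) \left(- \frac{1}{10}\right) = 1$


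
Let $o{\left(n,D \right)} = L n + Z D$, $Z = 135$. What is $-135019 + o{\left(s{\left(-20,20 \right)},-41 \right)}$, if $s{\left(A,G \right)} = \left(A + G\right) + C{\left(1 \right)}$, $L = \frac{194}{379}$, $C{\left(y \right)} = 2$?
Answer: $- \frac{53269578}{379} \approx -1.4055 \cdot 10^{5}$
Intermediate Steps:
$L = \frac{194}{379}$ ($L = 194 \cdot \frac{1}{379} = \frac{194}{379} \approx 0.51187$)
$s{\left(A,G \right)} = 2 + A + G$ ($s{\left(A,G \right)} = \left(A + G\right) + 2 = 2 + A + G$)
$o{\left(n,D \right)} = 135 D + \frac{194 n}{379}$ ($o{\left(n,D \right)} = \frac{194 n}{379} + 135 D = 135 D + \frac{194 n}{379}$)
$-135019 + o{\left(s{\left(-20,20 \right)},-41 \right)} = -135019 + \left(135 \left(-41\right) + \frac{194 \left(2 - 20 + 20\right)}{379}\right) = -135019 + \left(-5535 + \frac{194}{379} \cdot 2\right) = -135019 + \left(-5535 + \frac{388}{379}\right) = -135019 - \frac{2097377}{379} = - \frac{53269578}{379}$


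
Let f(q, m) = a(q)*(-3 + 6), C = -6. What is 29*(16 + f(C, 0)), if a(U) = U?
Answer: -58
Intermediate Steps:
f(q, m) = 3*q (f(q, m) = q*(-3 + 6) = q*3 = 3*q)
29*(16 + f(C, 0)) = 29*(16 + 3*(-6)) = 29*(16 - 18) = 29*(-2) = -58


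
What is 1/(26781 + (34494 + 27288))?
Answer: 1/88563 ≈ 1.1291e-5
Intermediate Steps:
1/(26781 + (34494 + 27288)) = 1/(26781 + 61782) = 1/88563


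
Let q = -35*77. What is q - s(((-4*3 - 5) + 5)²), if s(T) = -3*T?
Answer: -2263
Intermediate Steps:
q = -2695
q - s(((-4*3 - 5) + 5)²) = -2695 - (-3)*((-4*3 - 5) + 5)² = -2695 - (-3)*((-12 - 5) + 5)² = -2695 - (-3)*(-17 + 5)² = -2695 - (-3)*(-12)² = -2695 - (-3)*144 = -2695 - 1*(-432) = -2695 + 432 = -2263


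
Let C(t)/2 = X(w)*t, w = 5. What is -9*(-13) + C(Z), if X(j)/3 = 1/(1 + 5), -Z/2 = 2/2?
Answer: 115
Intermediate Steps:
Z = -2 (Z = -4/2 = -2*1 = -2)
X(j) = 1/2 (X(j) = 3/(1 + 5) = 3/6 = 3*(1/6) = 1/2)
C(t) = t (C(t) = 2*(t/2) = t)
-9*(-13) + C(Z) = -9*(-13) - 2 = 117 - 2 = 115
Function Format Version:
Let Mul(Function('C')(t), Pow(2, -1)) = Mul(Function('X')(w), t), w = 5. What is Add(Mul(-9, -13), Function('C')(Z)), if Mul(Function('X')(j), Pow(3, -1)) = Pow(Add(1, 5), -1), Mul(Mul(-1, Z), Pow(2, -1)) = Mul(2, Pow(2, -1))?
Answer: 115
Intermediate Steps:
Z = -2 (Z = Mul(-2, Mul(2, Pow(2, -1))) = Mul(-2, Mul(2, Rational(1, 2))) = Mul(-2, 1) = -2)
Function('X')(j) = Rational(1, 2) (Function('X')(j) = Mul(3, Pow(Add(1, 5), -1)) = Mul(3, Pow(6, -1)) = Mul(3, Rational(1, 6)) = Rational(1, 2))
Function('C')(t) = t (Function('C')(t) = Mul(2, Mul(Rational(1, 2), t)) = t)
Add(Mul(-9, -13), Function('C')(Z)) = Add(Mul(-9, -13), -2) = Add(117, -2) = 115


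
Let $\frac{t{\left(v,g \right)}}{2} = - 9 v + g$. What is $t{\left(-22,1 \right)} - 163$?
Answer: $235$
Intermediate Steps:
$t{\left(v,g \right)} = - 18 v + 2 g$ ($t{\left(v,g \right)} = 2 \left(- 9 v + g\right) = 2 \left(g - 9 v\right) = - 18 v + 2 g$)
$t{\left(-22,1 \right)} - 163 = \left(\left(-18\right) \left(-22\right) + 2 \cdot 1\right) - 163 = \left(396 + 2\right) - 163 = 398 - 163 = 235$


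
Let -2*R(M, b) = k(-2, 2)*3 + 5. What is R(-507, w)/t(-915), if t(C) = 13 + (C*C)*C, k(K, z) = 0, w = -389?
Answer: 5/1532121724 ≈ 3.2634e-9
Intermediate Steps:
R(M, b) = -5/2 (R(M, b) = -(0*3 + 5)/2 = -(0 + 5)/2 = -½*5 = -5/2)
t(C) = 13 + C³ (t(C) = 13 + C²*C = 13 + C³)
R(-507, w)/t(-915) = -5/(2*(13 + (-915)³)) = -5/(2*(13 - 766060875)) = -5/2/(-766060862) = -5/2*(-1/766060862) = 5/1532121724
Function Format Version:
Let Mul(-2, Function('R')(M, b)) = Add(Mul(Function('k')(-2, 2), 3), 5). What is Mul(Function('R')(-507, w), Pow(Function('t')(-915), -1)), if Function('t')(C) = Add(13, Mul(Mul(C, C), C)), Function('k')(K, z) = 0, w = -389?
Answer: Rational(5, 1532121724) ≈ 3.2634e-9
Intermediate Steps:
Function('R')(M, b) = Rational(-5, 2) (Function('R')(M, b) = Mul(Rational(-1, 2), Add(Mul(0, 3), 5)) = Mul(Rational(-1, 2), Add(0, 5)) = Mul(Rational(-1, 2), 5) = Rational(-5, 2))
Function('t')(C) = Add(13, Pow(C, 3)) (Function('t')(C) = Add(13, Mul(Pow(C, 2), C)) = Add(13, Pow(C, 3)))
Mul(Function('R')(-507, w), Pow(Function('t')(-915), -1)) = Mul(Rational(-5, 2), Pow(Add(13, Pow(-915, 3)), -1)) = Mul(Rational(-5, 2), Pow(Add(13, -766060875), -1)) = Mul(Rational(-5, 2), Pow(-766060862, -1)) = Mul(Rational(-5, 2), Rational(-1, 766060862)) = Rational(5, 1532121724)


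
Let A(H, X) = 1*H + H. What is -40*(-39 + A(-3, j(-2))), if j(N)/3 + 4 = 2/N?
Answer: 1800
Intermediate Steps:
j(N) = -12 + 6/N (j(N) = -12 + 3*(2/N) = -12 + 6/N)
A(H, X) = 2*H (A(H, X) = H + H = 2*H)
-40*(-39 + A(-3, j(-2))) = -40*(-39 + 2*(-3)) = -40*(-39 - 6) = -40*(-45) = 1800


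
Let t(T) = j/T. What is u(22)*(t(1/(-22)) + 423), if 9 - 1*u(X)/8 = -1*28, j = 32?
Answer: -83176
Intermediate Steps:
u(X) = 296 (u(X) = 72 - (-8)*28 = 72 - 8*(-28) = 72 + 224 = 296)
t(T) = 32/T
u(22)*(t(1/(-22)) + 423) = 296*(32/(1/(-22)) + 423) = 296*(32/(-1/22) + 423) = 296*(32*(-22) + 423) = 296*(-704 + 423) = 296*(-281) = -83176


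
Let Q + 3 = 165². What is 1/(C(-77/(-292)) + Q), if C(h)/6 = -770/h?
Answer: 1/9702 ≈ 0.00010307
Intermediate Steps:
Q = 27222 (Q = -3 + 165² = -3 + 27225 = 27222)
C(h) = -4620/h (C(h) = 6*(-770/h) = -4620/h)
1/(C(-77/(-292)) + Q) = 1/(-4620/((-77/(-292))) + 27222) = 1/(-4620/((-77*(-1/292))) + 27222) = 1/(-4620/77/292 + 27222) = 1/(-4620*292/77 + 27222) = 1/(-17520 + 27222) = 1/9702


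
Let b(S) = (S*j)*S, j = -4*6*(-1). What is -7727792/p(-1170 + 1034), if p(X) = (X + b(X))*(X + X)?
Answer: 28411/443768 ≈ 0.064022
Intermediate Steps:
j = 24 (j = -24*(-1) = 24)
b(S) = 24*S**2 (b(S) = (S*24)*S = (24*S)*S = 24*S**2)
p(X) = 2*X*(X + 24*X**2) (p(X) = (X + 24*X**2)*(X + X) = (X + 24*X**2)*(2*X) = 2*X*(X + 24*X**2))
-7727792/p(-1170 + 1034) = -7727792*1/((-1170 + 1034)**2*(2 + 48*(-1170 + 1034))) = -7727792*1/(18496*(2 + 48*(-136))) = -7727792*1/(18496*(2 - 6528)) = -7727792/(18496*(-6526)) = -7727792/(-120704896) = -7727792*(-1/120704896) = 28411/443768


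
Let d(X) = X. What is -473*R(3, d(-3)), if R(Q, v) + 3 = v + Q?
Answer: 1419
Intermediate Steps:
R(Q, v) = -3 + Q + v (R(Q, v) = -3 + (v + Q) = -3 + (Q + v) = -3 + Q + v)
-473*R(3, d(-3)) = -473*(-3 + 3 - 3) = -473*(-3) = 1419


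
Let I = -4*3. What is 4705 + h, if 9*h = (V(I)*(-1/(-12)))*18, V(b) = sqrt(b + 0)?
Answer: 4705 + I*sqrt(3)/3 ≈ 4705.0 + 0.57735*I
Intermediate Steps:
I = -12
V(b) = sqrt(b)
h = I*sqrt(3)/3 (h = ((sqrt(-12)*(-1/(-12)))*18)/9 = (((2*I*sqrt(3))*(-1*(-1/12)))*18)/9 = (((2*I*sqrt(3))*(1/12))*18)/9 = ((I*sqrt(3)/6)*18)/9 = (3*I*sqrt(3))/9 = I*sqrt(3)/3 ≈ 0.57735*I)
4705 + h = 4705 + I*sqrt(3)/3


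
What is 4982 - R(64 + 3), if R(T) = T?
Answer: 4915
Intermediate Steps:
4982 - R(64 + 3) = 4982 - (64 + 3) = 4982 - 1*67 = 4982 - 67 = 4915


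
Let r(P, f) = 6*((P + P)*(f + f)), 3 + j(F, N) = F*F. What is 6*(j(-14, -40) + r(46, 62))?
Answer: 411846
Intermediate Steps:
j(F, N) = -3 + F² (j(F, N) = -3 + F*F = -3 + F²)
r(P, f) = 24*P*f (r(P, f) = 6*((2*P)*(2*f)) = 6*(4*P*f) = 24*P*f)
6*(j(-14, -40) + r(46, 62)) = 6*((-3 + (-14)²) + 24*46*62) = 6*((-3 + 196) + 68448) = 6*(193 + 68448) = 6*68641 = 411846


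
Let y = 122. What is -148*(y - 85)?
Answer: -5476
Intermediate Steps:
-148*(y - 85) = -148*(122 - 85) = -148*37 = -5476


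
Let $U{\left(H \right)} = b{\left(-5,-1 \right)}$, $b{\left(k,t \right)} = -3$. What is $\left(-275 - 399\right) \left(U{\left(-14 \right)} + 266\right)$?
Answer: $-177262$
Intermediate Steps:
$U{\left(H \right)} = -3$
$\left(-275 - 399\right) \left(U{\left(-14 \right)} + 266\right) = \left(-275 - 399\right) \left(-3 + 266\right) = \left(-674\right) 263 = -177262$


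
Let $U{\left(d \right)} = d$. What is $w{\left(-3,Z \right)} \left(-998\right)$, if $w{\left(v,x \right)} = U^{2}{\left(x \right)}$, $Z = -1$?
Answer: $-998$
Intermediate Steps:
$w{\left(v,x \right)} = x^{2}$
$w{\left(-3,Z \right)} \left(-998\right) = \left(-1\right)^{2} \left(-998\right) = 1 \left(-998\right) = -998$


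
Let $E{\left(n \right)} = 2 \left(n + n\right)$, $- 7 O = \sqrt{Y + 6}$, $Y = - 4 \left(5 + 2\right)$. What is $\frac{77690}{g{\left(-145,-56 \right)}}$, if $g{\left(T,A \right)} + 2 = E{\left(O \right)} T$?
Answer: $- \frac{1903405}{1850249} - \frac{78855350 i \sqrt{22}}{1850249} \approx -1.0287 - 199.9 i$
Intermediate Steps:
$Y = -28$ ($Y = \left(-4\right) 7 = -28$)
$O = - \frac{i \sqrt{22}}{7}$ ($O = - \frac{\sqrt{-28 + 6}}{7} = - \frac{\sqrt{-22}}{7} = - \frac{i \sqrt{22}}{7} \approx - 0.67006 i$)
$E{\left(n \right)} = 4 n$ ($E{\left(n \right)} = 2 \cdot 2 n = 4 n$)
$g{\left(T,A \right)} = -2 - \frac{4 i T \sqrt{22}}{7}$ ($g{\left(T,A \right)} = -2 + 4 \left(- \frac{i \sqrt{22}}{7}\right) T = -2 + - \frac{4 i \sqrt{22}}{7} T = -2 - \frac{4 i T \sqrt{22}}{7}$)
$\frac{77690}{g{\left(-145,-56 \right)}} = \frac{77690}{-2 - \frac{4}{7} i \left(-145\right) \sqrt{22}} = \frac{77690}{-2 + \frac{580 i \sqrt{22}}{7}}$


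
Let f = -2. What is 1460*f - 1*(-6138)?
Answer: 3218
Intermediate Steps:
1460*f - 1*(-6138) = 1460*(-2) - 1*(-6138) = -2920 + 6138 = 3218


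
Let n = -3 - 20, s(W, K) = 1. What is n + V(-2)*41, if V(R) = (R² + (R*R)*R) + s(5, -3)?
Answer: -146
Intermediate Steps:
n = -23
V(R) = 1 + R² + R³ (V(R) = (R² + (R*R)*R) + 1 = (R² + R²*R) + 1 = (R² + R³) + 1 = 1 + R² + R³)
n + V(-2)*41 = -23 + (1 + (-2)² + (-2)³)*41 = -23 + (1 + 4 - 8)*41 = -23 - 3*41 = -23 - 123 = -146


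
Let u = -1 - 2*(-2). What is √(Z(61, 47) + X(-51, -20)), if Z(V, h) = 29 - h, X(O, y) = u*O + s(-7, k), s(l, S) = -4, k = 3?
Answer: 5*I*√7 ≈ 13.229*I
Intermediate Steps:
u = 3 (u = -1 + 4 = 3)
X(O, y) = -4 + 3*O (X(O, y) = 3*O - 4 = -4 + 3*O)
√(Z(61, 47) + X(-51, -20)) = √((29 - 1*47) + (-4 + 3*(-51))) = √((29 - 47) + (-4 - 153)) = √(-18 - 157) = √(-175) = 5*I*√7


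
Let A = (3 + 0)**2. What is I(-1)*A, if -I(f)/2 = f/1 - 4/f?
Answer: -54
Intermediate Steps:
I(f) = -2*f + 8/f (I(f) = -2*(f/1 - 4/f) = -2*(f*1 - 4/f) = -2*(f - 4/f) = -2*f + 8/f)
A = 9 (A = 3**2 = 9)
I(-1)*A = (-2*(-1) + 8/(-1))*9 = (2 + 8*(-1))*9 = (2 - 8)*9 = -6*9 = -54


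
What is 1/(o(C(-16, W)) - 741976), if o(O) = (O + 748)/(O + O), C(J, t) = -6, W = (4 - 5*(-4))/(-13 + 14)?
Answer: -6/4452227 ≈ -1.3476e-6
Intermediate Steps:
W = 24 (W = (4 + 20)/1 = 24*1 = 24)
o(O) = (748 + O)/(2*O) (o(O) = (748 + O)/((2*O)) = (748 + O)*(1/(2*O)) = (748 + O)/(2*O))
1/(o(C(-16, W)) - 741976) = 1/((½)*(748 - 6)/(-6) - 741976) = 1/((½)*(-⅙)*742 - 741976) = 1/(-371/6 - 741976) = 1/(-4452227/6) = -6/4452227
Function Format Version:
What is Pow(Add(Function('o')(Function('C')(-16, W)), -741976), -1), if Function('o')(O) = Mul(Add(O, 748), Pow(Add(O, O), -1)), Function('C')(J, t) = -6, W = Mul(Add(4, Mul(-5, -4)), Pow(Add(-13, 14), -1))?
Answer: Rational(-6, 4452227) ≈ -1.3476e-6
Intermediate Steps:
W = 24 (W = Mul(Add(4, 20), Pow(1, -1)) = Mul(24, 1) = 24)
Function('o')(O) = Mul(Rational(1, 2), Pow(O, -1), Add(748, O)) (Function('o')(O) = Mul(Add(748, O), Pow(Mul(2, O), -1)) = Mul(Add(748, O), Mul(Rational(1, 2), Pow(O, -1))) = Mul(Rational(1, 2), Pow(O, -1), Add(748, O)))
Pow(Add(Function('o')(Function('C')(-16, W)), -741976), -1) = Pow(Add(Mul(Rational(1, 2), Pow(-6, -1), Add(748, -6)), -741976), -1) = Pow(Add(Mul(Rational(1, 2), Rational(-1, 6), 742), -741976), -1) = Pow(Add(Rational(-371, 6), -741976), -1) = Pow(Rational(-4452227, 6), -1) = Rational(-6, 4452227)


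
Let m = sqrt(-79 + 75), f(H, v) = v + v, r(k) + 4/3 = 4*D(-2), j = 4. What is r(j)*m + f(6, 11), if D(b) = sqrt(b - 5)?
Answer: 22 - 8*sqrt(7) - 8*I/3 ≈ 0.83399 - 2.6667*I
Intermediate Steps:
D(b) = sqrt(-5 + b)
r(k) = -4/3 + 4*I*sqrt(7) (r(k) = -4/3 + 4*sqrt(-5 - 2) = -4/3 + 4*sqrt(-7) = -4/3 + 4*(I*sqrt(7)) = -4/3 + 4*I*sqrt(7))
f(H, v) = 2*v
m = 2*I (m = sqrt(-4) = 2*I ≈ 2.0*I)
r(j)*m + f(6, 11) = (-4/3 + 4*I*sqrt(7))*(2*I) + 2*11 = 2*I*(-4/3 + 4*I*sqrt(7)) + 22 = 22 + 2*I*(-4/3 + 4*I*sqrt(7))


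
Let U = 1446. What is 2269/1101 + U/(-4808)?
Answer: 4658653/2646804 ≈ 1.7601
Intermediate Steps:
2269/1101 + U/(-4808) = 2269/1101 + 1446/(-4808) = 2269*(1/1101) + 1446*(-1/4808) = 2269/1101 - 723/2404 = 4658653/2646804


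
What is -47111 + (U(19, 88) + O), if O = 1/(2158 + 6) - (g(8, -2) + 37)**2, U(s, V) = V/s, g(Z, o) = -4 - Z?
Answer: -1962522925/41116 ≈ -47731.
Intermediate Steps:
O = -1352499/2164 (O = 1/(2158 + 6) - ((-4 - 1*8) + 37)**2 = 1/2164 - ((-4 - 8) + 37)**2 = 1/2164 - (-12 + 37)**2 = 1/2164 - 1*25**2 = 1/2164 - 1*625 = 1/2164 - 625 = -1352499/2164 ≈ -625.00)
-47111 + (U(19, 88) + O) = -47111 + (88/19 - 1352499/2164) = -47111 - 25507049/41116 = -1962522925/41116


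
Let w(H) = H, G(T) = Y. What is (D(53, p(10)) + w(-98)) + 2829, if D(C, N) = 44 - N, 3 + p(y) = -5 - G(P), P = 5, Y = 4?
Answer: 2787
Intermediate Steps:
G(T) = 4
p(y) = -12 (p(y) = -3 + (-5 - 1*4) = -3 + (-5 - 4) = -3 - 9 = -12)
(D(53, p(10)) + w(-98)) + 2829 = ((44 - 1*(-12)) - 98) + 2829 = ((44 + 12) - 98) + 2829 = (56 - 98) + 2829 = -42 + 2829 = 2787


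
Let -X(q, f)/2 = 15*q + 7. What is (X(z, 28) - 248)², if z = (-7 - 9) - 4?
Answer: 114244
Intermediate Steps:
z = -20 (z = -16 - 4 = -20)
X(q, f) = -14 - 30*q (X(q, f) = -2*(15*q + 7) = -2*(7 + 15*q) = -14 - 30*q)
(X(z, 28) - 248)² = ((-14 - 30*(-20)) - 248)² = ((-14 + 600) - 248)² = (586 - 248)² = 338² = 114244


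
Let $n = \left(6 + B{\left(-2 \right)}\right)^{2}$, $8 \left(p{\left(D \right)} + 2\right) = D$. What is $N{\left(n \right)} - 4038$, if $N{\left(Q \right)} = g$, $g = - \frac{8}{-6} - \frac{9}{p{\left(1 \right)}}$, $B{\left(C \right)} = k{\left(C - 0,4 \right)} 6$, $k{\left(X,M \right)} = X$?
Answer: $- \frac{60478}{15} \approx -4031.9$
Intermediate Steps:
$p{\left(D \right)} = -2 + \frac{D}{8}$
$B{\left(C \right)} = 6 C$ ($B{\left(C \right)} = \left(C - 0\right) 6 = \left(C + 0\right) 6 = C 6 = 6 C$)
$n = 36$ ($n = \left(6 + 6 \left(-2\right)\right)^{2} = \left(6 - 12\right)^{2} = \left(-6\right)^{2} = 36$)
$g = \frac{92}{15}$ ($g = - \frac{8}{-6} - \frac{9}{-2 + \frac{1}{8} \cdot 1} = \left(-8\right) \left(- \frac{1}{6}\right) - \frac{9}{-2 + \frac{1}{8}} = \frac{4}{3} - \frac{9}{- \frac{15}{8}} = \frac{4}{3} - - \frac{24}{5} = \frac{4}{3} + \frac{24}{5} = \frac{92}{15} \approx 6.1333$)
$N{\left(Q \right)} = \frac{92}{15}$
$N{\left(n \right)} - 4038 = \frac{92}{15} - 4038 = - \frac{60478}{15}$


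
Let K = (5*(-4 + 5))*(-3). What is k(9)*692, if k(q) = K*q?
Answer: -93420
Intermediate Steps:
K = -15 (K = (5*1)*(-3) = 5*(-3) = -15)
k(q) = -15*q
k(9)*692 = -15*9*692 = -135*692 = -93420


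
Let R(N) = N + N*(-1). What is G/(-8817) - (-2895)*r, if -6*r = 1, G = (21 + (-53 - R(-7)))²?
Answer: -8510453/17634 ≈ -482.62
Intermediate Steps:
R(N) = 0 (R(N) = N - N = 0)
G = 1024 (G = (21 + (-53 - 1*0))² = (21 + (-53 + 0))² = (21 - 53)² = (-32)² = 1024)
r = -⅙ (r = -⅙*1 = -⅙ ≈ -0.16667)
G/(-8817) - (-2895)*r = 1024/(-8817) - (-2895)*(-1)/6 = 1024*(-1/8817) - 1*965/2 = -1024/8817 - 965/2 = -8510453/17634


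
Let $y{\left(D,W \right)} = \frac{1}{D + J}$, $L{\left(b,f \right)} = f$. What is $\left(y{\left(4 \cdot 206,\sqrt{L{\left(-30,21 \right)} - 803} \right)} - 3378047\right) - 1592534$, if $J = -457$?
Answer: $- \frac{1824203226}{367} \approx -4.9706 \cdot 10^{6}$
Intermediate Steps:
$y{\left(D,W \right)} = \frac{1}{-457 + D}$ ($y{\left(D,W \right)} = \frac{1}{D - 457} = \frac{1}{-457 + D}$)
$\left(y{\left(4 \cdot 206,\sqrt{L{\left(-30,21 \right)} - 803} \right)} - 3378047\right) - 1592534 = \left(\frac{1}{-457 + 4 \cdot 206} - 3378047\right) - 1592534 = \left(\frac{1}{-457 + 824} - 3378047\right) - 1592534 = \left(\frac{1}{367} - 3378047\right) - 1592534 = - \frac{1239743248}{367} - 1592534 = - \frac{1824203226}{367}$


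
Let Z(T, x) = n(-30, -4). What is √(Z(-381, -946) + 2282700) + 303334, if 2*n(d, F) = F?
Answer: 303334 + √2282698 ≈ 3.0485e+5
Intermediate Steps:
n(d, F) = F/2
Z(T, x) = -2 (Z(T, x) = (½)*(-4) = -2)
√(Z(-381, -946) + 2282700) + 303334 = √(-2 + 2282700) + 303334 = √2282698 + 303334 = 303334 + √2282698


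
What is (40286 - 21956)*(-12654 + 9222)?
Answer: -62908560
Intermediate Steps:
(40286 - 21956)*(-12654 + 9222) = 18330*(-3432) = -62908560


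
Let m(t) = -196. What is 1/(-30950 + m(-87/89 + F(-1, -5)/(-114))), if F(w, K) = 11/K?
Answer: -1/31146 ≈ -3.2107e-5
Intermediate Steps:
1/(-30950 + m(-87/89 + F(-1, -5)/(-114))) = 1/(-30950 - 196) = 1/(-31146) = -1/31146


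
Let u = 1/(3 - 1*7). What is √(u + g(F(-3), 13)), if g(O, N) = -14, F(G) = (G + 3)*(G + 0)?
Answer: I*√57/2 ≈ 3.7749*I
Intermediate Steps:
F(G) = G*(3 + G) (F(G) = (3 + G)*G = G*(3 + G))
u = -¼ (u = 1/(3 - 7) = 1/(-4) = -¼ ≈ -0.25000)
√(u + g(F(-3), 13)) = √(-¼ - 14) = √(-57/4) = I*√57/2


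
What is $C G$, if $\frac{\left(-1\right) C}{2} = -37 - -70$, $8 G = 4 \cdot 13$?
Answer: $-429$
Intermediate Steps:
$G = \frac{13}{2}$ ($G = \frac{4 \cdot 13}{8} = \frac{1}{8} \cdot 52 = \frac{13}{2} \approx 6.5$)
$C = -66$ ($C = - 2 \left(-37 - -70\right) = - 2 \left(-37 + 70\right) = \left(-2\right) 33 = -66$)
$C G = \left(-66\right) \frac{13}{2} = -429$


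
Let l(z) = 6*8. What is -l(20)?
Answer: -48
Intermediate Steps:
l(z) = 48
-l(20) = -1*48 = -48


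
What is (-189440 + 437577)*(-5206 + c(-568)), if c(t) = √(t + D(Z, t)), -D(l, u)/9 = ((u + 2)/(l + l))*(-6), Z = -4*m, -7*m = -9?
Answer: -1291801222 + 248137*√9614/2 ≈ -1.2796e+9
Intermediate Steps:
m = 9/7 (m = -⅐*(-9) = 9/7 ≈ 1.2857)
Z = -36/7 (Z = -4*9/7 = -36/7 ≈ -5.1429)
D(l, u) = 27*(2 + u)/l (D(l, u) = -9*(u + 2)/(l + l)*(-6) = -9*(2 + u)/((2*l))*(-6) = -9*(2 + u)*(1/(2*l))*(-6) = -9*(2 + u)/(2*l)*(-6) = -(-27)*(2 + u)/l = 27*(2 + u)/l)
c(t) = √(-21/2 - 17*t/4) (c(t) = √(t + 27*(2 + t)/(-36/7)) = √(t + 27*(-7/36)*(2 + t)) = √(t + (-21/2 - 21*t/4)) = √(-21/2 - 17*t/4))
(-189440 + 437577)*(-5206 + c(-568)) = (-189440 + 437577)*(-5206 + √(-42 - 17*(-568))/2) = 248137*(-5206 + √(-42 + 9656)/2) = 248137*(-5206 + √9614/2) = -1291801222 + 248137*√9614/2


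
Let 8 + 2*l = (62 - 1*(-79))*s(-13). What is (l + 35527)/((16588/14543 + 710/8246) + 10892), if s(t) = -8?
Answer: 2096169222651/653166468877 ≈ 3.2092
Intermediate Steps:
l = -568 (l = -4 + ((62 - 1*(-79))*(-8))/2 = -4 + ((62 + 79)*(-8))/2 = -4 + (141*(-8))/2 = -4 + (½)*(-1128) = -4 - 564 = -568)
(l + 35527)/((16588/14543 + 710/8246) + 10892) = (-568 + 35527)/((16588/14543 + 710/8246) + 10892) = 34959/((16588*(1/14543) + 710*(1/8246)) + 10892) = 34959/((16588/14543 + 355/4123) + 10892) = 34959/(73555089/59960789 + 10892) = 34959/(653166468877/59960789) = 34959*(59960789/653166468877) = 2096169222651/653166468877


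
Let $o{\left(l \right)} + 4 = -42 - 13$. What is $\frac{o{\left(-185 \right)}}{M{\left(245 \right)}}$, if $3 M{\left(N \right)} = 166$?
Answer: $- \frac{177}{166} \approx -1.0663$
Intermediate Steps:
$o{\left(l \right)} = -59$ ($o{\left(l \right)} = -4 - 55 = -59$)
$M{\left(N \right)} = \frac{166}{3}$ ($M{\left(N \right)} = \frac{1}{3} \cdot 166 = \frac{166}{3}$)
$\frac{o{\left(-185 \right)}}{M{\left(245 \right)}} = - \frac{59}{\frac{166}{3}} = \left(-59\right) \frac{3}{166} = - \frac{177}{166}$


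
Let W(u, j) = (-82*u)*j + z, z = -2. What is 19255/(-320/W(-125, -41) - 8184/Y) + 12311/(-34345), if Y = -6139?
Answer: 8704575776739707/603018794360 ≈ 14435.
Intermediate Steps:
W(u, j) = -2 - 82*j*u (W(u, j) = (-82*u)*j - 2 = -82*j*u - 2 = -2 - 82*j*u)
19255/(-320/W(-125, -41) - 8184/Y) + 12311/(-34345) = 19255/(-320/(-2 - 82*(-41)*(-125)) - 8184/(-6139)) + 12311/(-34345) = 19255/(-320/(-2 - 420250) - 8184*(-1/6139)) + 12311*(-1/34345) = 19255/(-320/(-420252) + 8184/6139) - 12311/34345 = 19255/(-320*(-1/420252) + 8184/6139) - 12311/34345 = 19255/(80/105063 + 8184/6139) - 12311/34345 = 19255/(17557688/13162893) - 12311/34345 = 19255*(13162893/17557688) - 12311/34345 = 253451504715/17557688 - 12311/34345 = 8704575776739707/603018794360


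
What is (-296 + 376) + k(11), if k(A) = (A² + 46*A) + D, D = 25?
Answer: 732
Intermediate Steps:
k(A) = 25 + A² + 46*A (k(A) = (A² + 46*A) + 25 = 25 + A² + 46*A)
(-296 + 376) + k(11) = (-296 + 376) + (25 + 11² + 46*11) = 80 + (25 + 121 + 506) = 80 + 652 = 732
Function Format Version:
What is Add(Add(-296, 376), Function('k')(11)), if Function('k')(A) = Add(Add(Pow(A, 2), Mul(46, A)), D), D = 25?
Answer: 732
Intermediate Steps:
Function('k')(A) = Add(25, Pow(A, 2), Mul(46, A)) (Function('k')(A) = Add(Add(Pow(A, 2), Mul(46, A)), 25) = Add(25, Pow(A, 2), Mul(46, A)))
Add(Add(-296, 376), Function('k')(11)) = Add(Add(-296, 376), Add(25, Pow(11, 2), Mul(46, 11))) = Add(80, Add(25, 121, 506)) = Add(80, 652) = 732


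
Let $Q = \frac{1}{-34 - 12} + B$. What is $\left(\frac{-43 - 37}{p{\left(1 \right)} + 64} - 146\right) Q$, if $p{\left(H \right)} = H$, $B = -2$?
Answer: $\frac{89001}{299} \approx 297.66$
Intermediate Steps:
$Q = - \frac{93}{46}$ ($Q = \frac{1}{-34 - 12} - 2 = \frac{1}{-46} - 2 = - \frac{1}{46} - 2 = - \frac{93}{46} \approx -2.0217$)
$\left(\frac{-43 - 37}{p{\left(1 \right)} + 64} - 146\right) Q = \left(\frac{-43 - 37}{1 + 64} - 146\right) \left(- \frac{93}{46}\right) = \left(- \frac{80}{65} - 146\right) \left(- \frac{93}{46}\right) = \left(\left(-80\right) \frac{1}{65} - 146\right) \left(- \frac{93}{46}\right) = \left(- \frac{16}{13} - 146\right) \left(- \frac{93}{46}\right) = \left(- \frac{1914}{13}\right) \left(- \frac{93}{46}\right) = \frac{89001}{299}$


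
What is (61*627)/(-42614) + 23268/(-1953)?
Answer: -4615753/360282 ≈ -12.811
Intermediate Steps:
(61*627)/(-42614) + 23268/(-1953) = 38247*(-1/42614) + 23268*(-1/1953) = -3477/3874 - 1108/93 = -4615753/360282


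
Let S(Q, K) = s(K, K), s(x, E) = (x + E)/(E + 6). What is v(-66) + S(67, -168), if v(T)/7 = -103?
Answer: -19411/27 ≈ -718.93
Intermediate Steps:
s(x, E) = (E + x)/(6 + E)
v(T) = -721 (v(T) = 7*(-103) = -721)
S(Q, K) = 2*K/(6 + K) (S(Q, K) = (K + K)/(6 + K) = (2*K)/(6 + K) = 2*K/(6 + K))
v(-66) + S(67, -168) = -721 + 2*(-168)/(6 - 168) = -721 + 2*(-168)/(-162) = -721 + 2*(-168)*(-1/162) = -721 + 56/27 = -19411/27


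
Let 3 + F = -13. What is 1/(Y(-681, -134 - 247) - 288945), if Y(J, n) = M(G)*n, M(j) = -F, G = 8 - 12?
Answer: -1/295041 ≈ -3.3894e-6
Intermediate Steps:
F = -16 (F = -3 - 13 = -16)
G = -4
M(j) = 16 (M(j) = -1*(-16) = 16)
Y(J, n) = 16*n
1/(Y(-681, -134 - 247) - 288945) = 1/(16*(-134 - 247) - 288945) = 1/(16*(-381) - 288945) = 1/(-6096 - 288945) = 1/(-295041) = -1/295041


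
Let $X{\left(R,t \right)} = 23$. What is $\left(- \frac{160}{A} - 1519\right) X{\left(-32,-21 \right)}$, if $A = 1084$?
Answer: $- \frac{9468847}{271} \approx -34940.0$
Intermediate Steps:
$\left(- \frac{160}{A} - 1519\right) X{\left(-32,-21 \right)} = \left(- \frac{160}{1084} - 1519\right) 23 = \left(\left(-160\right) \frac{1}{1084} - 1519\right) 23 = \left(- \frac{40}{271} - 1519\right) 23 = \left(- \frac{411689}{271}\right) 23 = - \frac{9468847}{271}$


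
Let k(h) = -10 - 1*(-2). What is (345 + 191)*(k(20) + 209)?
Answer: 107736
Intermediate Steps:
k(h) = -8 (k(h) = -10 + 2 = -8)
(345 + 191)*(k(20) + 209) = (345 + 191)*(-8 + 209) = 536*201 = 107736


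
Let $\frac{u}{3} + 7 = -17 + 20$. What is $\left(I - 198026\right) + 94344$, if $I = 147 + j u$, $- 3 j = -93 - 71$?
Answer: $-104191$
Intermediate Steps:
$j = \frac{164}{3}$ ($j = - \frac{-93 - 71}{3} = \left(- \frac{1}{3}\right) \left(-164\right) = \frac{164}{3} \approx 54.667$)
$u = -12$ ($u = -21 + 3 \left(-17 + 20\right) = -21 + 3 \cdot 3 = -21 + 9 = -12$)
$I = -509$ ($I = 147 + \frac{164}{3} \left(-12\right) = 147 - 656 = -509$)
$\left(I - 198026\right) + 94344 = \left(-509 - 198026\right) + 94344 = -198535 + 94344 = -104191$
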